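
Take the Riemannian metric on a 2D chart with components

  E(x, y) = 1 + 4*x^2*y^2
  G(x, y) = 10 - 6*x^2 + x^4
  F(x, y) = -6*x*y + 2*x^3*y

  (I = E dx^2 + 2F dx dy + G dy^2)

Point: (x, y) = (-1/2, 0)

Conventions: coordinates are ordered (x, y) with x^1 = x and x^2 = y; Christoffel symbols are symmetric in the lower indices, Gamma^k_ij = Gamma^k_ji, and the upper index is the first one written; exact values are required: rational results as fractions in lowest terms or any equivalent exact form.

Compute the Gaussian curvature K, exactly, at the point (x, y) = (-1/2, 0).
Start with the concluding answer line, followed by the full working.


Answer: K = -256/18769

E = 1, F = 0, G = 137/16, EG - F^2 = 137/16 at the point
E_x = 0, E_y = 0, F_x = 0, F_y = 11/4, G_x = 11/2, G_y = 0
E_yy = 2, F_xy = -9/2, G_xx = -9
Using the Brioschi determinant formula for K from the metric derivatives:
M1 = [[-E_yy/2 + F_xy - G_xx/2, E_x/2, F_x - E_y/2], [F_y - G_x/2, E, F], [G_y/2, F, G]] = [[-1, 0, 0], [0, 1, 0], [0, 0, 137/16]]; det M1 = -137/16
M2 = [[0, E_y/2, G_x/2], [E_y/2, E, F], [G_x/2, F, G]] = [[0, 0, 11/4], [0, 1, 0], [11/4, 0, 137/16]]; det M2 = -121/16
det M1 - det M2 = -1; K = -1 / (137/16)^2 = -256/18769


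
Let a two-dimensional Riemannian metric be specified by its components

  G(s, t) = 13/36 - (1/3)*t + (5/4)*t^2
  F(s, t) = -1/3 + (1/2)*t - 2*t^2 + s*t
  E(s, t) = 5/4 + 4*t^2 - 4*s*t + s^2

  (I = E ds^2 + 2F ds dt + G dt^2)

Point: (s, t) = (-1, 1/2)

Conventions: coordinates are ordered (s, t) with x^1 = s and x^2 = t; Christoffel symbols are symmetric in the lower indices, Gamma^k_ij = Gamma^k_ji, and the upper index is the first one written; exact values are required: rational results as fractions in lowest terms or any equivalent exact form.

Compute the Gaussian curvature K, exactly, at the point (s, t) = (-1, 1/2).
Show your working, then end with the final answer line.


E = 21/4, F = -13/12, G = 73/144, EG - F^2 = 857/576 at the point
E_s = -4, E_t = 8, F_s = 1/2, F_t = -5/2, G_s = 0, G_t = 11/12
E_tt = 8, F_st = 1, G_ss = 0
Evaluate Brioschi's two determinant matrices M1, M2 and divide by (EG - F^2)^2.
M1 = [[-E_tt/2 + F_st - G_ss/2, E_s/2, F_s - E_t/2], [F_t - G_s/2, E, F], [G_t/2, F, G]] = [[-3, -2, -7/2], [-5/2, 21/4, -13/12], [11/24, -13/12, 73/144]]; det M1 = -113/16
M2 = [[0, E_t/2, G_s/2], [E_t/2, E, F], [G_s/2, F, G]] = [[0, 4, 0], [4, 21/4, -13/12], [0, -13/12, 73/144]]; det M2 = -73/9
det M1 - det M2 = 151/144; K = 151/144 / (857/576)^2 = 347904/734449

Answer: K = 347904/734449


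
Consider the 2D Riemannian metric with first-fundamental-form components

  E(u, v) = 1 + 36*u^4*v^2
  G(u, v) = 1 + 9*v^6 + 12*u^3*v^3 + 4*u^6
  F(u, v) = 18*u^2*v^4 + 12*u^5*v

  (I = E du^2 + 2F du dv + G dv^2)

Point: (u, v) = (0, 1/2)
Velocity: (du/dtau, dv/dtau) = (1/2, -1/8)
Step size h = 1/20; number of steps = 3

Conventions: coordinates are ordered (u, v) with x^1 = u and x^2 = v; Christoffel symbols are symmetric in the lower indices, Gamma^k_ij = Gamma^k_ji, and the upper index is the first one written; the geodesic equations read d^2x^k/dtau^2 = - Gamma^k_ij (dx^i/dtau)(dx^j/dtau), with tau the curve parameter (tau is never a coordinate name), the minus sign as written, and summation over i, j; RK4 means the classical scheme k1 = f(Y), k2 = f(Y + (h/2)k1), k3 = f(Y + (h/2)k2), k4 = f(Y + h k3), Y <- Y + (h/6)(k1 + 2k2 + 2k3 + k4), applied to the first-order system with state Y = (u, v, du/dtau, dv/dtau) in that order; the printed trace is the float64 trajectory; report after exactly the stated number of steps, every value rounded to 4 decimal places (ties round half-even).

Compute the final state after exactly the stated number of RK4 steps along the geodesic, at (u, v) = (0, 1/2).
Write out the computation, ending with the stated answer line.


f(Y) = (du/dtau, dv/dtau, -Gamma^u_ij Y'^i Y'^j, -Gamma^v_ij Y'^i Y'^j) with the Gammas evaluated at the stage position; h = 0.050000; intermediate values shown to 6 dp
step 0: u = 0.0000, v = 0.5000, du/dtau = 0.5000, dv/dtau = -0.1250
step 1:
  k1: at (u, v) = (0.000000, 0.500000), (du/dtau, dv/dtau) = (0.500000, -0.125000); Gamma_uuu = 0.000000, Gamma_uuv = 0.000000, Gamma_uvv = 0.000000, Gamma_vuu = 0.000000, Gamma_vuv = 0.000000, Gamma_vvv = 0.739726; k1 = (0.500000, -0.125000, 0.000000, -0.011558)
  k2: at (u, v) = (0.012500, 0.496875), (du/dtau, dv/dtau) = (0.500000, -0.125289); Gamma_uuu = 0.000031, Gamma_uuv = 0.000000, Gamma_uvv = 0.000912, Gamma_vuu = 0.024157, Gamma_vuv = 0.000304, Gamma_vvv = 0.720180; k2 = (0.500000, -0.125289, -0.000022, -0.017306)
  k3: at (u, v) = (0.012500, 0.496868), (du/dtau, dv/dtau) = (0.499999, -0.125433); Gamma_uuu = 0.000031, Gamma_uuv = 0.000000, Gamma_uvv = 0.000912, Gamma_vuu = 0.024156, Gamma_vuv = 0.000304, Gamma_vvv = 0.720136; k3 = (0.499999, -0.125433, -0.000022, -0.017331)
  k4: at (u, v) = (0.025000, 0.493728), (du/dtau, dv/dtau) = (0.499999, -0.125867); Gamma_uuu = 0.000243, Gamma_uuv = 0.000006, Gamma_uvv = 0.003593, Gamma_vuu = 0.047315, Gamma_vuv = 0.001198, Gamma_vvv = 0.700829; k4 = (0.499999, -0.125867, -0.000117, -0.022781)
  Y <- Y + (h/6)(k1 + 2k2 + 2k3 + k4): u = 0.0250, v = 0.4937, du/dtau = 0.5000, dv/dtau = -0.1259
step 2:
  k1: at (u, v) = (0.025000, 0.493731), (du/dtau, dv/dtau) = (0.499998, -0.125863); Gamma_uuu = 0.000243, Gamma_uuv = 0.000006, Gamma_uvv = 0.003593, Gamma_vuu = 0.047316, Gamma_vuv = 0.001198, Gamma_vvv = 0.700843; k1 = (0.499998, -0.125863, -0.000117, -0.022781)
  k2: at (u, v) = (0.037500, 0.490584), (du/dtau, dv/dtau) = (0.499995, -0.126433); Gamma_uuu = 0.000812, Gamma_uuv = 0.000031, Gamma_uvv = 0.007966, Gamma_vuu = 0.069494, Gamma_vuv = 0.002656, Gamma_vvv = 0.681857; k2 = (0.499995, -0.126433, -0.000326, -0.027937)
  k3: at (u, v) = (0.037500, 0.490570), (du/dtau, dv/dtau) = (0.499990, -0.126562); Gamma_uuu = 0.000812, Gamma_uuv = 0.000031, Gamma_uvv = 0.007965, Gamma_vuu = 0.069487, Gamma_vuv = 0.002656, Gamma_vvv = 0.681771; k3 = (0.499990, -0.126562, -0.000327, -0.027956)
  k4: at (u, v) = (0.049999, 0.487403), (du/dtau, dv/dtau) = (0.499982, -0.127261); Gamma_uuu = 0.001907, Gamma_uuv = 0.000098, Gamma_uvv = 0.013945, Gamma_vuu = 0.090692, Gamma_vuv = 0.004652, Gamma_vvv = 0.663060; k4 = (0.499982, -0.127261, -0.000690, -0.032818)
  Y <- Y + (h/6)(k1 + 2k2 + 2k3 + k4): u = 0.0500, v = 0.4874, du/dtau = 0.5000, dv/dtau = -0.1273
step 3:
  k1: at (u, v) = (0.050000, 0.487405), (du/dtau, dv/dtau) = (0.499981, -0.127258); Gamma_uuu = 0.001907, Gamma_uuv = 0.000098, Gamma_uvv = 0.013945, Gamma_vuu = 0.090694, Gamma_vuv = 0.004652, Gamma_vvv = 0.663073; k1 = (0.499981, -0.127258, -0.000690, -0.032818)
  k2: at (u, v) = (0.062499, 0.484223), (du/dtau, dv/dtau) = (0.499963, -0.128079); Gamma_uuu = 0.003691, Gamma_uuv = 0.000238, Gamma_uvv = 0.021450, Gamma_vuu = 0.110951, Gamma_vuv = 0.007160, Gamma_vvv = 0.644710; k2 = (0.499963, -0.128079, -0.001244, -0.037393)
  k3: at (u, v) = (0.062499, 0.484203), (du/dtau, dv/dtau) = (0.499950, -0.128193); Gamma_uuu = 0.003691, Gamma_uuv = 0.000238, Gamma_uvv = 0.021448, Gamma_vuu = 0.110934, Gamma_vuv = 0.007159, Gamma_vvv = 0.644591; k3 = (0.499950, -0.128193, -0.001245, -0.037403)
  k4: at (u, v) = (0.074997, 0.480995), (du/dtau, dv/dtau) = (0.499918, -0.129128); Gamma_uuu = 0.006317, Gamma_uuv = 0.000492, Gamma_uvv = 0.030387, Gamma_vuu = 0.130254, Gamma_vuv = 0.010155, Gamma_vvv = 0.626541; k4 = (0.499918, -0.129128, -0.002022, -0.041689)
  Y <- Y + (h/6)(k1 + 2k2 + 2k3 + k4): u = 0.0750, v = 0.4810, du/dtau = 0.4999, dv/dtau = -0.1291

Answer: u = 0.0750, v = 0.4810, du/dtau = 0.4999, dv/dtau = -0.1291


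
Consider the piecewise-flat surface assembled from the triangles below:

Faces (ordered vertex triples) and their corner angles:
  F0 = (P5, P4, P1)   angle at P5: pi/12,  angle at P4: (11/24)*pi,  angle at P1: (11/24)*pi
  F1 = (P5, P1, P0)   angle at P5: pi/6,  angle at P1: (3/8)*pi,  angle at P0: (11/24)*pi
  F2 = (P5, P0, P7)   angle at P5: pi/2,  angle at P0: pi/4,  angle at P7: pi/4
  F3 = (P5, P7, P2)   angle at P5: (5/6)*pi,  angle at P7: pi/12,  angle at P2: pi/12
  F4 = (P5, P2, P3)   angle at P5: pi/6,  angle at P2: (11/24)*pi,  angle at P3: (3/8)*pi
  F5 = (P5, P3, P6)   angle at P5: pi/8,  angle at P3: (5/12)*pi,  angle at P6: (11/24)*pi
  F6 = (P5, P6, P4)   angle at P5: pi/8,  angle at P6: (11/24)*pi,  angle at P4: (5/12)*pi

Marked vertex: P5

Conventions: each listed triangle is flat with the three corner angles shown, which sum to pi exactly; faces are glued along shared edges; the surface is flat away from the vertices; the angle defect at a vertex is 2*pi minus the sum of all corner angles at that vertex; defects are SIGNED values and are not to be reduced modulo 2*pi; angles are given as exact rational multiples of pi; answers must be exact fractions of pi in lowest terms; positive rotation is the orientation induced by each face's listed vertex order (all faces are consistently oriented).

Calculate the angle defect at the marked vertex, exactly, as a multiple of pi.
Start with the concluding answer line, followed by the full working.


Answer: defect(P5) = 0

Sum of corner angles at P5: 2*pi
defect = 2*pi - 2*pi


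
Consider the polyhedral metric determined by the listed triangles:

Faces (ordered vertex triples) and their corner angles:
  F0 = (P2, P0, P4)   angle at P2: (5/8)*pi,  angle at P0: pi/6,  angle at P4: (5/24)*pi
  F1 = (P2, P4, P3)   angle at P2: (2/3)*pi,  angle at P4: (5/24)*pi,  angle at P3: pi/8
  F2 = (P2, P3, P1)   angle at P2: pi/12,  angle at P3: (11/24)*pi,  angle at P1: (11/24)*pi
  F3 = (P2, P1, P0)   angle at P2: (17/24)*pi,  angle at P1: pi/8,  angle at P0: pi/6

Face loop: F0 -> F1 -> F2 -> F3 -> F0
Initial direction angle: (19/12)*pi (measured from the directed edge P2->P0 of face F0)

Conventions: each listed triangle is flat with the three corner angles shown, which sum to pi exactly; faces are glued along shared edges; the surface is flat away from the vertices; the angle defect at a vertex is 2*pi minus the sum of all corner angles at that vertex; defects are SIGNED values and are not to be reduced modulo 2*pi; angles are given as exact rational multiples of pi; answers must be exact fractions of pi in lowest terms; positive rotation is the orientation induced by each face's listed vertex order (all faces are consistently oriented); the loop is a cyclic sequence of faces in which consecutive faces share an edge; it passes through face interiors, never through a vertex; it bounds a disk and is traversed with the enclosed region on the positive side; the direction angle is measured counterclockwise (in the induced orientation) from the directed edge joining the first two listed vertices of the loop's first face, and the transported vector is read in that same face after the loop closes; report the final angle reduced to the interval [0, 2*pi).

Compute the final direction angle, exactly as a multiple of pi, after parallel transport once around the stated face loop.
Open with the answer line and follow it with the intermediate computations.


Answer: final direction angle = (3/2)*pi

enclosed vertex P2: corner angles sum to (25/12)*pi, defect = 2*pi - (25/12)*pi = -pi/12
by Gauss-Bonnet the loop rotates the vector by the enclosed defect sum (positive orientation, mod 2*pi)
final angle = (19/12)*pi - pi/12 = (3/2)*pi (mod 2*pi)


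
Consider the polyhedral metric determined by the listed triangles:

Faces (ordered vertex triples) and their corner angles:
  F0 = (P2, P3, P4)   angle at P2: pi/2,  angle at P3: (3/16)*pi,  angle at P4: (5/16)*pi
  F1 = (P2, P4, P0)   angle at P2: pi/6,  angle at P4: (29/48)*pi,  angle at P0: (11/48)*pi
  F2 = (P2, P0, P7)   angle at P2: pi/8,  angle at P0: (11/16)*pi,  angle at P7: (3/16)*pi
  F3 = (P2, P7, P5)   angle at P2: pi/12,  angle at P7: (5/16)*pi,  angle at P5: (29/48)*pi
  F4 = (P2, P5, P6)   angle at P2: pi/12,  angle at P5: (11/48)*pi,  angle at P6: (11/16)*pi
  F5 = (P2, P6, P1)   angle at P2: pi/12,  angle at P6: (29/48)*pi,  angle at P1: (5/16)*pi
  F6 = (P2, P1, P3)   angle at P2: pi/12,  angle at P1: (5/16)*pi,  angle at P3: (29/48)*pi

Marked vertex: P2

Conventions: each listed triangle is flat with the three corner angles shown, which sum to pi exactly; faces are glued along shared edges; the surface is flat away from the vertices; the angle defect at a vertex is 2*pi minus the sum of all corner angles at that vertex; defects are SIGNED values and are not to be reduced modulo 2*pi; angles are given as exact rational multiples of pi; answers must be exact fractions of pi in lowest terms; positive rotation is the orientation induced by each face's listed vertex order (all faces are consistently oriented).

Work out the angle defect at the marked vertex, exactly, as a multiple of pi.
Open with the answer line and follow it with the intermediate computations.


Answer: defect(P2) = (7/8)*pi

Sum of corner angles at P2: (9/8)*pi
defect = 2*pi - (9/8)*pi


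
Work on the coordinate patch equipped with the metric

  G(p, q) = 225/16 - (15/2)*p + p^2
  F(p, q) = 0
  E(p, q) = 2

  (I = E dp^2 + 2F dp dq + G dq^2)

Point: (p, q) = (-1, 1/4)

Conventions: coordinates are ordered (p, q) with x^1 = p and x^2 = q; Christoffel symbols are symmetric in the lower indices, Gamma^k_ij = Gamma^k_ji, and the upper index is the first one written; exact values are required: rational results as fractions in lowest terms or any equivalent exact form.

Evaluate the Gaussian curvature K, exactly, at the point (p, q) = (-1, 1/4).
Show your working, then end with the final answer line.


E = 2, F = 0, G = 361/16, EG - F^2 = 361/8 at the point
E_p = 0, E_q = 0, F_p = 0, F_q = 0, G_p = -19/2, G_q = 0
E_qq = 0, F_pq = 0, G_pp = 2
Using the Brioschi determinant formula for K from the metric derivatives:
M1 = [[-E_qq/2 + F_pq - G_pp/2, E_p/2, F_p - E_q/2], [F_q - G_p/2, E, F], [G_q/2, F, G]] = [[-1, 0, 0], [19/4, 2, 0], [0, 0, 361/16]]; det M1 = -361/8
M2 = [[0, E_q/2, G_p/2], [E_q/2, E, F], [G_p/2, F, G]] = [[0, 0, -19/4], [0, 2, 0], [-19/4, 0, 361/16]]; det M2 = -361/8
det M1 - det M2 = 0; K = 0 / (361/8)^2 = 0

Answer: K = 0


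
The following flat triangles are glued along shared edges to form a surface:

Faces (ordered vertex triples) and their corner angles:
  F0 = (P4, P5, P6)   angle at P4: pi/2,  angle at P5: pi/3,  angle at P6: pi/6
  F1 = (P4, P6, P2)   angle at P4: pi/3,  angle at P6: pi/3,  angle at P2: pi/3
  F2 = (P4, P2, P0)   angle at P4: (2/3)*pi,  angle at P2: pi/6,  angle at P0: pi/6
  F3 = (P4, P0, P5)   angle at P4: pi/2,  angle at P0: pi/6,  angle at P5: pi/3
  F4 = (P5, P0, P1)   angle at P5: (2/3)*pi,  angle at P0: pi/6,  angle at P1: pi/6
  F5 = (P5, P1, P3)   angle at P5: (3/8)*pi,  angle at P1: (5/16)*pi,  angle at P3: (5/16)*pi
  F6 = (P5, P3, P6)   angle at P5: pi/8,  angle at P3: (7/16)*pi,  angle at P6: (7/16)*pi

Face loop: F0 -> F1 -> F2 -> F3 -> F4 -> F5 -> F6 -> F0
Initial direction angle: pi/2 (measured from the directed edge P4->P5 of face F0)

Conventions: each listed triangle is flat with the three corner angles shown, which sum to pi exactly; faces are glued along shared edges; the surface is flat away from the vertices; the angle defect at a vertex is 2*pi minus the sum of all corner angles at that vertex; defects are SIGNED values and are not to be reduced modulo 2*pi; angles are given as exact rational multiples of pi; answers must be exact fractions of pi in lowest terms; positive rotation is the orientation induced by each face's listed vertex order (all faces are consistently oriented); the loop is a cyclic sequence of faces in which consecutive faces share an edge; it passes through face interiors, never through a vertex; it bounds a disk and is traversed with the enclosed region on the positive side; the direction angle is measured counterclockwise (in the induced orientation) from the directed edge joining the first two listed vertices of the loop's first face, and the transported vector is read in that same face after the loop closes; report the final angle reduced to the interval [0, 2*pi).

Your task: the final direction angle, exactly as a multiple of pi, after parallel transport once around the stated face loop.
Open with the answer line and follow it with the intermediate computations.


Answer: final direction angle = (2/3)*pi

enclosed vertex P4: corner angles sum to 2*pi, defect = 2*pi - 2*pi = 0
enclosed vertex P5: corner angles sum to (11/6)*pi, defect = 2*pi - (11/6)*pi = pi/6
the final direction is the initial angle plus the enclosed defects, taken mod 2*pi in the induced orientation
final angle = pi/2 + pi/6 = (2/3)*pi (mod 2*pi)


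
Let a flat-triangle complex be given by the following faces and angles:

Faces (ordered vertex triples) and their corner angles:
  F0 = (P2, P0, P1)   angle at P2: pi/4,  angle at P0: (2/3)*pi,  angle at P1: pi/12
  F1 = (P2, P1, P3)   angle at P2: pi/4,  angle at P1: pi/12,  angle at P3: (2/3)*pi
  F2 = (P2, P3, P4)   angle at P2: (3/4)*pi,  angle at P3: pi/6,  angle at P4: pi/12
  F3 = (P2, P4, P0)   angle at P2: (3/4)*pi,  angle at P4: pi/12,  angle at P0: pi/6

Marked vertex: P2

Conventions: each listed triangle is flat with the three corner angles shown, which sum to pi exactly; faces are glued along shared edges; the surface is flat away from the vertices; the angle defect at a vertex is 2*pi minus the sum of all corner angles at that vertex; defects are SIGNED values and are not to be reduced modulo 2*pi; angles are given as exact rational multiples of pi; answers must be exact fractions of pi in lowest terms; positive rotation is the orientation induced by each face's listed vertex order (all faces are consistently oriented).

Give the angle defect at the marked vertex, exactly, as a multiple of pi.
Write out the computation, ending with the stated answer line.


Sum of corner angles at P2: 2*pi
defect = 2*pi - 2*pi

Answer: defect(P2) = 0


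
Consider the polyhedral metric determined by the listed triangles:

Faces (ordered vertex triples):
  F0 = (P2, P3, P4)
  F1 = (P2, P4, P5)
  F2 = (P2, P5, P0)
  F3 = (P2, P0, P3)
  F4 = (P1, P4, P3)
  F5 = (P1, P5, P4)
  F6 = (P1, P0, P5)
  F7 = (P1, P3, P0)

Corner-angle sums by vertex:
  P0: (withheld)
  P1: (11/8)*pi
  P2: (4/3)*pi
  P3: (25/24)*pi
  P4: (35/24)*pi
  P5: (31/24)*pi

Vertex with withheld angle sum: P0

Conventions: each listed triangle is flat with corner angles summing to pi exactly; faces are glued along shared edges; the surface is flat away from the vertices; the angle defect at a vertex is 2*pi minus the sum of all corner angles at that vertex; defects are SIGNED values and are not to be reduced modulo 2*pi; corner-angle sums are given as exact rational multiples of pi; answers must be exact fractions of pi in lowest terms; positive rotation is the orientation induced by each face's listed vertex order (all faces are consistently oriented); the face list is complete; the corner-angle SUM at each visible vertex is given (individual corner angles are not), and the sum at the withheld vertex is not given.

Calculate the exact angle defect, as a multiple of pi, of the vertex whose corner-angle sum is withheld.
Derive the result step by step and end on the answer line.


V = 6, E = 12, F = 8; chi = V - E + F = 2
Gauss-Bonnet: total defect = 2*pi*chi = 4*pi; visible defects sum to (7/2)*pi

Answer: defect(P0) = pi/2


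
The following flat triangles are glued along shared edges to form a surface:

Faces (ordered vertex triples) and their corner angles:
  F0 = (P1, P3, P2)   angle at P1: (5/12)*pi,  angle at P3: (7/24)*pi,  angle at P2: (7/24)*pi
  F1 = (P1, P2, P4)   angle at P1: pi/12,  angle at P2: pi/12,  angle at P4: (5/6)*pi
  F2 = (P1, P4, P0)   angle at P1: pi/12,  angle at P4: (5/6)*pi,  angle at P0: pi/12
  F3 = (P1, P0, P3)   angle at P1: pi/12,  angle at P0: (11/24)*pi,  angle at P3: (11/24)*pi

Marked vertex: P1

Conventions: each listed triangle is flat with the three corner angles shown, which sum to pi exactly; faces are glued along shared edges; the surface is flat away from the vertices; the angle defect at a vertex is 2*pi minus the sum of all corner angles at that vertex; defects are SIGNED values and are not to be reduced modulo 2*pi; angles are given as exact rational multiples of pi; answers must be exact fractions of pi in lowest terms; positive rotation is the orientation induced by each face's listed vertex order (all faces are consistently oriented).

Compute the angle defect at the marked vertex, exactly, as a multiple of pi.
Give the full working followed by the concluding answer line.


Sum of corner angles at P1: (2/3)*pi
defect = 2*pi - (2/3)*pi

Answer: defect(P1) = (4/3)*pi


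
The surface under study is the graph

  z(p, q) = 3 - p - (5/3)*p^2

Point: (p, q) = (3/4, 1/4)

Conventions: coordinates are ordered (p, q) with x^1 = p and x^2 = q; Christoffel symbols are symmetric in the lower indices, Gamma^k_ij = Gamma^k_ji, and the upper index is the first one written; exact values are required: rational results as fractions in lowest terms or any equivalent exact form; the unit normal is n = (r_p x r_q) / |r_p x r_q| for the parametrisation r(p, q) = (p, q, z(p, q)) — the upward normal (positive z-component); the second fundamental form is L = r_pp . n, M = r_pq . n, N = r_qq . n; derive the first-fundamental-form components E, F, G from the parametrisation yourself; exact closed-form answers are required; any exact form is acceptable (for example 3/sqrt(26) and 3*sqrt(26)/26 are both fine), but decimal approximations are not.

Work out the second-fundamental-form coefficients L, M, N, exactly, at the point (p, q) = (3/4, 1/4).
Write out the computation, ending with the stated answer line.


z_p = -7/2, z_q = 0, z_pp = -10/3, z_pq = 0, z_qq = 0
E = 53/4, F = 0, G = 1; answer radicand W^2 = 53/4
unnormalised second-form numerators: l = -10/3, m = 0, n = 0; L = l/sqrt(53/4), and similarly M = m/sqrt(W^2), N = n/sqrt(W^2)

Answer: L = -20*sqrt(53)/159, M = 0, N = 0


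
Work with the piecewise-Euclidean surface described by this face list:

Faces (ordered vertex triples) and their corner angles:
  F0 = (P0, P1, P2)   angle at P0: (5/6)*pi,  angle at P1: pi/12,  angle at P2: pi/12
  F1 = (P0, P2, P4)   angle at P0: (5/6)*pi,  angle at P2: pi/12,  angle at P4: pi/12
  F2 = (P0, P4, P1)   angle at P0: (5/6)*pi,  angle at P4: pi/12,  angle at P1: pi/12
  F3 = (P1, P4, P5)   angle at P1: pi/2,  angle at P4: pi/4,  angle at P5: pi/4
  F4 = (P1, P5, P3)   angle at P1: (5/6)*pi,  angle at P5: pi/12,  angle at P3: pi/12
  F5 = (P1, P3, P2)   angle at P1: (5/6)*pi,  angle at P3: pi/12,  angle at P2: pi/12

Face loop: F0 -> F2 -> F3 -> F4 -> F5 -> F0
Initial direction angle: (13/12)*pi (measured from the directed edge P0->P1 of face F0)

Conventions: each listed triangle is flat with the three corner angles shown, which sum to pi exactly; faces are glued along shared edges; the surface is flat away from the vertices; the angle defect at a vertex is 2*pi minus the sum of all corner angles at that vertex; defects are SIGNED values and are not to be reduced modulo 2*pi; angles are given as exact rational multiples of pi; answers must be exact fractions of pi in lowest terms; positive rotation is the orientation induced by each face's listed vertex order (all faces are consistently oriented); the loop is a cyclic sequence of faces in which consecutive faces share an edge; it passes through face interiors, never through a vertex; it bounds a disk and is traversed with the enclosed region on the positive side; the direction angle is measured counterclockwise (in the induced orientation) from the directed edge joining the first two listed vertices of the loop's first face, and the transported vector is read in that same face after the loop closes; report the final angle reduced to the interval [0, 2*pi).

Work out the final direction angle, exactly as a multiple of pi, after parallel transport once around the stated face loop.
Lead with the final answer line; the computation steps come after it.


Answer: final direction angle = (3/4)*pi

enclosed vertex P1: corner angles sum to (7/3)*pi, defect = 2*pi - (7/3)*pi = -pi/3
final direction = starting direction + enclosed defect total, reduced mod 2*pi (induced orientation)
final angle = (13/12)*pi - pi/3 = (3/4)*pi (mod 2*pi)


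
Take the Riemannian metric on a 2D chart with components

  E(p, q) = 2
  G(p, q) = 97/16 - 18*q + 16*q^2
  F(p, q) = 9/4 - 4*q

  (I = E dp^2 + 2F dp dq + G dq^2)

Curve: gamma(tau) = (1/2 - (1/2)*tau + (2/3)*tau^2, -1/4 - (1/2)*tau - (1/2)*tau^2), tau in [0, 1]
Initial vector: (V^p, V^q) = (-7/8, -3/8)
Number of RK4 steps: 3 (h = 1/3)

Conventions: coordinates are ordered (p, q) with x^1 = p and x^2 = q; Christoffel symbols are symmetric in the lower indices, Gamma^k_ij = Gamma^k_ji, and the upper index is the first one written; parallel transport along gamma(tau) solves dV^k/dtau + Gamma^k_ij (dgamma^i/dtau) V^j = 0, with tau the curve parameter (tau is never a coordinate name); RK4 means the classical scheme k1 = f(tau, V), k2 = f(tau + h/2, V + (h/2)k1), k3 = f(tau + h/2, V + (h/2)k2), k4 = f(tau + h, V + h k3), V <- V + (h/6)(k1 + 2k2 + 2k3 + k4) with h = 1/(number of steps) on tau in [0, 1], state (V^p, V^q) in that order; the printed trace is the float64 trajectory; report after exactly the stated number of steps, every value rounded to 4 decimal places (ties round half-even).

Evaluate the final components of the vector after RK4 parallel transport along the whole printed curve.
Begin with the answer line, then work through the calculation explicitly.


Answer: V^p = -0.8321, V^q = -0.1799

gamma'(tau) = (-1/2 + (4/3)*tau, -1/2 - tau); f(tau, V)^k = -Gamma^k_ij(gamma(tau)) gamma'^i(tau) V^j; h = 1/3; intermediate values shown to 6 dp
curve data and Christoffel symbols at the stage parameters:
  tau = 0.000000: gamma = (0.500000, -0.250000), gamma' = (-0.500000, -0.500000); Gamma_ppp = 0.000000, Gamma_ppq = 0.000000, Gamma_pqq = -0.318408, Gamma_qpp = 0.000000, Gamma_qpq = 0.000000, Gamma_qqq = -1.034826
  tau = 0.166667: gamma = (0.435185, -0.347222), gamma' = (-0.277778, -0.666667); Gamma_ppp = 0.000000, Gamma_ppq = 0.000000, Gamma_pqq = -0.262441, Gamma_qpp = 0.000000, Gamma_qpq = 0.000000, Gamma_qqq = -0.954994
  tau = 0.333333: gamma = (0.407407, -0.472222), gamma' = (-0.055556, -0.833333); Gamma_ppp = 0.000000, Gamma_ppq = 0.000000, Gamma_pqq = -0.209091, Gamma_qpp = 0.000000, Gamma_qpq = 0.000000, Gamma_qqq = -0.865406
  tau = 0.500000: gamma = (0.416667, -0.625000), gamma' = (0.166667, -1.000000); Gamma_ppp = 0.000000, Gamma_ppq = 0.000000, Gamma_pqq = -0.162850, Gamma_qpp = 0.000000, Gamma_qpq = 0.000000, Gamma_qqq = -0.773537
  tau = 0.666667: gamma = (0.462963, -0.805556), gamma' = (0.388889, -1.166667); Gamma_ppp = 0.000000, Gamma_ppq = 0.000000, Gamma_pqq = -0.125214, Gamma_qpp = 0.000000, Gamma_qpq = 0.000000, Gamma_qqq = -0.685201
  tau = 0.833333: gamma = (0.546296, -1.013889), gamma' = (0.611111, -1.333333); Gamma_ppp = 0.000000, Gamma_ppq = 0.000000, Gamma_pqq = -0.095785, Gamma_qpp = 0.000000, Gamma_qpq = 0.000000, Gamma_qqq = -0.603980
  tau = 1.000000: gamma = (0.666667, -1.250000), gamma' = (0.833333, -1.500000); Gamma_ppp = 0.000000, Gamma_ppq = 0.000000, Gamma_pqq = -0.073310, Gamma_qpp = 0.000000, Gamma_qpq = 0.000000, Gamma_qqq = -0.531501
step 0: V^p = -0.8750, V^q = -0.3750
step 1: k1 = (0.059701, 0.194030), k2 = (0.059952, 0.218160), k3 = (0.059249, 0.215599), k4 = (0.052819, 0.218611); V <- V + (h/6)(k1 + 2k2 + 2k3 + k4): V^p = -0.8555, V^q = -0.3039
step 2: k1 = (0.052949, 0.219150), k2 = (0.043539, 0.206809), k3 = (0.043874, 0.208400), k4 = (0.034244, 0.187390); V <- V + (h/6)(k1 + 2k2 + 2k3 + k4): V^p = -0.8409, V^q = -0.2352
step 3: k1 = (0.034353, 0.187987), k2 = (0.026032, 0.164145), k3 = (0.026539, 0.167345), k4 = (0.019725, 0.143010); V <- V + (h/6)(k1 + 2k2 + 2k3 + k4): V^p = -0.8321, V^q = -0.1799


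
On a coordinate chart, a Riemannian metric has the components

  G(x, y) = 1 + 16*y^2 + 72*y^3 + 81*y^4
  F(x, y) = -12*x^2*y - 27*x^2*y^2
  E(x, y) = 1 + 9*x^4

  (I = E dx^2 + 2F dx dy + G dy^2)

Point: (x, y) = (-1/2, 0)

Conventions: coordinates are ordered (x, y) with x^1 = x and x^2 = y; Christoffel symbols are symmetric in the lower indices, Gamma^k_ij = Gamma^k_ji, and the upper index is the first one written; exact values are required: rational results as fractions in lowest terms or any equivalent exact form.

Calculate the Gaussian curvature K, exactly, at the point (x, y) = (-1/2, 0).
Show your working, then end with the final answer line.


E = 25/16, F = 0, G = 1, EG - F^2 = 25/16 at the point
E_x = -9/2, E_y = 0, F_x = 0, F_y = -3, G_x = 0, G_y = 0
E_yy = 0, F_xy = 12, G_xx = 0
By Brioschi, K is (det M1 - det M2) divided by (EG - F^2) squared.
M1 = [[-E_yy/2 + F_xy - G_xx/2, E_x/2, F_x - E_y/2], [F_y - G_x/2, E, F], [G_y/2, F, G]] = [[12, -9/4, 0], [-3, 25/16, 0], [0, 0, 1]]; det M1 = 12
M2 = [[0, E_y/2, G_x/2], [E_y/2, E, F], [G_x/2, F, G]] = [[0, 0, 0], [0, 25/16, 0], [0, 0, 1]]; det M2 = 0
det M1 - det M2 = 12; K = 12 / (25/16)^2 = 3072/625

Answer: K = 3072/625


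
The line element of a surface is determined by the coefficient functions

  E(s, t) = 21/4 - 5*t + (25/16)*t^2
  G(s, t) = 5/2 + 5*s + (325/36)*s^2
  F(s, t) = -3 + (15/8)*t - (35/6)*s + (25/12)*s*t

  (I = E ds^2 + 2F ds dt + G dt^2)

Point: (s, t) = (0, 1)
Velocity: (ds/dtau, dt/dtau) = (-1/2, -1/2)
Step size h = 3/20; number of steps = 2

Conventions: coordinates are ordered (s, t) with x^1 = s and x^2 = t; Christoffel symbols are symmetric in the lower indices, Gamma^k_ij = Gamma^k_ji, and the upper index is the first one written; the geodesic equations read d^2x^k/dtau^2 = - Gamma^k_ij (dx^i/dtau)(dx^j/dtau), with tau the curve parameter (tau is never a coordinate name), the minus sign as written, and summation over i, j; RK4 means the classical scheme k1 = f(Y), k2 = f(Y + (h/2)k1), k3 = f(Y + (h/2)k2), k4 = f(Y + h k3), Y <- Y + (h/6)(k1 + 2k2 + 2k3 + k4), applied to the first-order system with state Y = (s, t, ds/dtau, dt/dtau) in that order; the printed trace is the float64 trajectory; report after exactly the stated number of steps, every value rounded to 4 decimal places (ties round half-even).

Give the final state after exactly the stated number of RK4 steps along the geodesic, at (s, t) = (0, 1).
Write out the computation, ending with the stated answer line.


f(Y) = (ds/dtau, dt/dtau, -Gamma^s_ij Y'^i Y'^j, -Gamma^t_ij Y'^i Y'^j) with the Gammas evaluated at the stage position; h = 0.150000; intermediate values shown to 6 dp
step 0: s = 0.0000, t = 1.0000, ds/dtau = -0.5000, dt/dtau = -0.5000
step 1:
  k1: at (s, t) = (0.000000, 1.000000), (ds/dtau, dt/dtau) = (-0.500000, -0.500000); Gamma_sss = -0.968900, Gamma_sst = 0.143541, Gamma_stt = -0.478469, Gamma_tss = -1.561005, Gamma_tst = 1.064593, Gamma_ttt = -0.215311; k1 = (-0.500000, -0.500000, 0.290072, -0.088218)
  k2: at (s, t) = (-0.037500, 0.962500), (ds/dtau, dt/dtau) = (-0.478245, -0.506616); Gamma_sss = -0.908994, Gamma_sst = -0.013056, Gamma_stt = -0.258704, Gamma_tss = -1.629142, Gamma_tst = 0.923676, Gamma_ttt = -0.117020; k2 = (-0.478245, -0.506616, 0.280629, -0.044940)
  k3: at (s, t) = (-0.035868, 0.962004), (ds/dtau, dt/dtau) = (-0.478953, -0.503371); Gamma_sss = -0.915086, Gamma_sst = -0.006289, Gamma_stt = -0.267509, Gamma_tss = -1.629857, Gamma_tst = 0.930221, Gamma_ttt = -0.121454; k3 = (-0.478953, -0.503371, 0.280731, -0.043879)
  k4: at (s, t) = (-0.071843, 0.924494), (ds/dtau, dt/dtau) = (-0.457890, -0.506582); Gamma_sss = -0.846363, Gamma_sst = -0.145548, Gamma_stt = -0.083028, Gamma_tss = -1.685221, Gamma_tst = 0.780809, Gamma_ttt = -0.037421; k4 = (-0.457890, -0.506582, 0.266281, 0.000701)
  Y <- Y + (h/6)(k1 + 2k2 + 2k3 + k4): s = -0.0718, t = 0.9243, ds/dtau = -0.4580, dt/dtau = -0.5066
step 2:
  k1: at (s, t) = (-0.071807, 0.924336), (ds/dtau, dt/dtau) = (-0.458023, -0.506629); Gamma_sss = -0.846697, Gamma_sst = -0.145419, Gamma_stt = -0.083193, Gamma_tss = -1.685467, Gamma_tst = 0.780940, Gamma_ttt = -0.037509; k1 = (-0.458023, -0.506629, 0.266466, 0.000783)
  k2: at (s, t) = (-0.106159, 0.886339), (ds/dtau, dt/dtau) = (-0.438038, -0.506570); Gamma_sss = -0.772784, Gamma_sst = -0.264404, Gamma_stt = 0.068355, Gamma_tss = -1.728053, Gamma_tst = 0.627599, Gamma_ttt = 0.030197; k2 = (-0.438038, -0.506570, 0.248080, 0.045301)
  k3: at (s, t) = (-0.104660, 0.886343), (ds/dtau, dt/dtau) = (-0.439417, -0.503231); Gamma_sss = -0.778164, Gamma_sst = -0.259664, Gamma_stt = 0.062181, Gamma_tss = -1.728796, Gamma_tst = 0.634057, Gamma_ttt = 0.027587; k3 = (-0.439417, -0.503231, 0.249345, 0.046406)
  k4: at (s, t) = (-0.137720, 0.848851), (ds/dtau, dt/dtau) = (-0.420621, -0.499668); Gamma_sss = -0.699774, Gamma_sst = -0.359529, Gamma_stt = 0.187394, Gamma_tss = -1.757789, Gamma_tst = 0.479972, Gamma_ttt = 0.080207; k4 = (-0.420621, -0.499668, 0.228144, 0.089215)
  Y <- Y + (h/6)(k1 + 2k2 + 2k3 + k4): s = -0.1376, t = 0.8487, ds/dtau = -0.4208, dt/dtau = -0.4998

Answer: s = -0.1376, t = 0.8487, ds/dtau = -0.4208, dt/dtau = -0.4998


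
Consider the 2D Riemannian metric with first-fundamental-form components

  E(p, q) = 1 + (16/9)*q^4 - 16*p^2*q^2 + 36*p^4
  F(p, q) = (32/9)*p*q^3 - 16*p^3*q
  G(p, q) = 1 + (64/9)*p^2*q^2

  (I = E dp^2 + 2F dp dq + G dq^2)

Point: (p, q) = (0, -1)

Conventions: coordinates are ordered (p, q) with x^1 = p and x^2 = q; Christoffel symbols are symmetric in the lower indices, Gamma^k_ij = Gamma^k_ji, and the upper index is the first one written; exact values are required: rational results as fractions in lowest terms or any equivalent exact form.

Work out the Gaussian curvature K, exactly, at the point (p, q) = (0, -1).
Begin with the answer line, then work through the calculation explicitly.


Answer: K = -576/625

E = 25/9, F = 0, G = 1, EG - F^2 = 25/9 at the point
E_p = 0, E_q = -64/9, F_p = -32/9, F_q = 0, G_p = 0, G_q = 0
E_qq = 64/3, F_pq = 32/3, G_pp = 128/9
Apply the Brioschi formula K = (det M1 - det M2)/(EG - F^2)^2 over the derivative matrices of E, F, G.
M1 = [[-E_qq/2 + F_pq - G_pp/2, E_p/2, F_p - E_q/2], [F_q - G_p/2, E, F], [G_q/2, F, G]] = [[-64/9, 0, 0], [0, 25/9, 0], [0, 0, 1]]; det M1 = -1600/81
M2 = [[0, E_q/2, G_p/2], [E_q/2, E, F], [G_p/2, F, G]] = [[0, -32/9, 0], [-32/9, 25/9, 0], [0, 0, 1]]; det M2 = -1024/81
det M1 - det M2 = -64/9; K = -64/9 / (25/9)^2 = -576/625


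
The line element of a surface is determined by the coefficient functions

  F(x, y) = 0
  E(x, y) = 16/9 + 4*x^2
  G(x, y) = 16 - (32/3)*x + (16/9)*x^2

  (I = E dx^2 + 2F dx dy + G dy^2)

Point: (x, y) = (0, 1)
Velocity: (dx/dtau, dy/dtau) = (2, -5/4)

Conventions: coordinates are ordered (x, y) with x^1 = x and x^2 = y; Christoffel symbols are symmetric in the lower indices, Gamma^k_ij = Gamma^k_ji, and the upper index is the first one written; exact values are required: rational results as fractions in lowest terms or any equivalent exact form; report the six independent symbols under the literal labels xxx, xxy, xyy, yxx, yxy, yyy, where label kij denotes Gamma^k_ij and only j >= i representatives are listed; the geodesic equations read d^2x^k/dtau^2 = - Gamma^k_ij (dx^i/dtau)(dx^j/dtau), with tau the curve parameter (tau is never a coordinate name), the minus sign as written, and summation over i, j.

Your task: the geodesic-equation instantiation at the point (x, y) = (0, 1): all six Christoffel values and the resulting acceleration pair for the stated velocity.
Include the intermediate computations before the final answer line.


E = 16/9, F = 0, G = 16 at the point
E_x = 0, E_y = 0, F_x = 0, F_y = 0, G_x = -32/3, G_y = 0
EG - F^2 = 256/9;  g^inv = (9/256) * [[16, 0], [0, 16/9]]
first-kind symbols [ij,l] = (1/2)(d_i g_jl + d_j g_il - d_l g_ij): [xx,x] = E_x/2 = 0, [xx,y] = F_x - E_y/2 = 0, [xy,x] = E_y/2 = 0, [xy,y] = G_x/2 = -16/3, [yy,x] = F_y - G_x/2 = 16/3, [yy,y] = G_y/2 = 0
Gamma^x_ij = (G*[ij,x] - F*[ij,y])/(EG - F^2), Gamma^y_ij = (E*[ij,y] - F*[ij,x])/(EG - F^2)
Gamma_xxx = 0, Gamma_xxy = 0, Gamma_xyy = 3, Gamma_yxx = 0, Gamma_yxy = -1/3, Gamma_yyy = 0
d^2x/dtau^2 = -(Gamma_xxx*(2)^2 + 2*Gamma_xxy*(2)*(-5/4) + Gamma_xyy*(-5/4)^2) = -75/16
d^2y/dtau^2 = -(Gamma_yxx*(2)^2 + 2*Gamma_yxy*(2)*(-5/4) + Gamma_yyy*(-5/4)^2) = -5/3

Answer: Gamma_xxx = 0, Gamma_xxy = 0, Gamma_xyy = 3, Gamma_yxx = 0, Gamma_yxy = -1/3, Gamma_yyy = 0; accelerations (d^2x/dtau^2, d^2y/dtau^2) = (-75/16, -5/3)


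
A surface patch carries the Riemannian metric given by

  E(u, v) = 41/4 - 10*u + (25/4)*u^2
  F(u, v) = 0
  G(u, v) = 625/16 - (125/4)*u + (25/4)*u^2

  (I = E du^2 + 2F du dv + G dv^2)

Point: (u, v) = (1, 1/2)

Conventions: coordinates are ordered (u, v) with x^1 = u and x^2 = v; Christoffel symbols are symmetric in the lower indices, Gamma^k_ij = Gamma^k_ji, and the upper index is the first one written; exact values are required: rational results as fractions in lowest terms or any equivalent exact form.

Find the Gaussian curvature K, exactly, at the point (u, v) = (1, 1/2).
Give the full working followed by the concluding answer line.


E = 13/2, F = 0, G = 225/16, EG - F^2 = 2925/32 at the point
E_u = 5/2, E_v = 0, F_u = 0, F_v = 0, G_u = -75/4, G_v = 0
E_vv = 0, F_uv = 0, G_uu = 25/2
Apply the Brioschi formula K = (det M1 - det M2)/(EG - F^2)^2 over the derivative matrices of E, F, G.
M1 = [[-E_vv/2 + F_uv - G_uu/2, E_u/2, F_u - E_v/2], [F_v - G_u/2, E, F], [G_v/2, F, G]] = [[-25/4, 5/4, 0], [75/8, 13/2, 0], [0, 0, 225/16]]; det M1 = -376875/512
M2 = [[0, E_v/2, G_u/2], [E_v/2, E, F], [G_u/2, F, G]] = [[0, 0, -75/8], [0, 13/2, 0], [-75/8, 0, 225/16]]; det M2 = -73125/128
det M1 - det M2 = -84375/512; K = -84375/512 / (2925/32)^2 = -10/507

Answer: K = -10/507


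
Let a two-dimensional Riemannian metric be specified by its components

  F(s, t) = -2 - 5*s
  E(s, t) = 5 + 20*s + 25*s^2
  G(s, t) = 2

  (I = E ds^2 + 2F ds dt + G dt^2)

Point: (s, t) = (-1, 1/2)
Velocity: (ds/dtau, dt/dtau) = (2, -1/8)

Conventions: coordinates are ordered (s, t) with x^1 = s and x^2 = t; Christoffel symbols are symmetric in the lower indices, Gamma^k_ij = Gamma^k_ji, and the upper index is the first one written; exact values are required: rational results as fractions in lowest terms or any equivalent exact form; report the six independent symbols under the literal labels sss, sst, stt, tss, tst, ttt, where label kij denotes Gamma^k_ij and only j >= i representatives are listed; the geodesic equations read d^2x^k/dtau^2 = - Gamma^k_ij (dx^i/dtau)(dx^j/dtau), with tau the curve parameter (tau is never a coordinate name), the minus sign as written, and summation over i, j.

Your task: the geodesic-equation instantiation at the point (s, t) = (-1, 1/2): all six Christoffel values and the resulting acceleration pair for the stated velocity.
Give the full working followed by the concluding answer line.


E = 10, F = 3, G = 2 at the point
E_s = -30, E_t = 0, F_s = -5, F_t = 0, G_s = 0, G_t = 0
EG - F^2 = 11;  g^inv = (1/11) * [[2, -3], [-3, 10]]
first-kind symbols [ij,l] = (1/2)(d_i g_jl + d_j g_il - d_l g_ij): [ss,s] = E_s/2 = -15, [ss,t] = F_s - E_t/2 = -5, [st,s] = E_t/2 = 0, [st,t] = G_s/2 = 0, [tt,s] = F_t - G_s/2 = 0, [tt,t] = G_t/2 = 0
Gamma^s_ij = (G*[ij,s] - F*[ij,t])/(EG - F^2), Gamma^t_ij = (E*[ij,t] - F*[ij,s])/(EG - F^2)
Gamma_sss = -15/11, Gamma_sst = 0, Gamma_stt = 0, Gamma_tss = -5/11, Gamma_tst = 0, Gamma_ttt = 0
d^2s/dtau^2 = -(Gamma_sss*(2)^2 + 2*Gamma_sst*(2)*(-1/8) + Gamma_stt*(-1/8)^2) = 60/11
d^2t/dtau^2 = -(Gamma_tss*(2)^2 + 2*Gamma_tst*(2)*(-1/8) + Gamma_ttt*(-1/8)^2) = 20/11

Answer: Gamma_sss = -15/11, Gamma_sst = 0, Gamma_stt = 0, Gamma_tss = -5/11, Gamma_tst = 0, Gamma_ttt = 0; accelerations (d^2s/dtau^2, d^2t/dtau^2) = (60/11, 20/11)


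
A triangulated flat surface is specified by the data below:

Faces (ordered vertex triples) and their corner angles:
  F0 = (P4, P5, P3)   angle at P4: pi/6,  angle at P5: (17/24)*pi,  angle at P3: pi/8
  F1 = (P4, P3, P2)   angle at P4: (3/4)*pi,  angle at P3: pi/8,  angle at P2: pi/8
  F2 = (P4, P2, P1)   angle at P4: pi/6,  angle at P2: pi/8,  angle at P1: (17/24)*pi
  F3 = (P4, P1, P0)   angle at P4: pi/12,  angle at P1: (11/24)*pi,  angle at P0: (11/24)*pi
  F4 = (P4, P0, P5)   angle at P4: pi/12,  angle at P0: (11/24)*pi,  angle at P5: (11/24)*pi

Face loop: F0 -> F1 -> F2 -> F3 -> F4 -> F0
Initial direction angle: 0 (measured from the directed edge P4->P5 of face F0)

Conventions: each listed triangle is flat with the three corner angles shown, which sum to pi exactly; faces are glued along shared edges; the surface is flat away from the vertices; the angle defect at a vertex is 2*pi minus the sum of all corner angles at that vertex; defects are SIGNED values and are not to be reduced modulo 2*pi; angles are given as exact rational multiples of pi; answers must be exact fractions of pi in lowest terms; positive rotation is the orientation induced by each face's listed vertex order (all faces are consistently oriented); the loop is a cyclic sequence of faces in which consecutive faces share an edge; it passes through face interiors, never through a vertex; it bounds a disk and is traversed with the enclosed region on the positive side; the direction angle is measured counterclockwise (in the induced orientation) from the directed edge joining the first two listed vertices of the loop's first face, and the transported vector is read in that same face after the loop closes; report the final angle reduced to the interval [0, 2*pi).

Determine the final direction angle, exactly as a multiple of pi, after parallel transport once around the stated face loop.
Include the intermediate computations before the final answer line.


enclosed vertex P4: corner angles sum to (5/4)*pi, defect = 2*pi - (5/4)*pi = (3/4)*pi
summing the enclosed defects onto the initial angle, mod 2*pi in the induced orientation:
final angle = 0 + (3/4)*pi = (3/4)*pi (mod 2*pi)

Answer: final direction angle = (3/4)*pi
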